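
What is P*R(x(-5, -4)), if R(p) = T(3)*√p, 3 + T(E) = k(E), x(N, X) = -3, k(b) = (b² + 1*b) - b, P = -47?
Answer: -282*I*√3 ≈ -488.44*I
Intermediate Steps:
k(b) = b² (k(b) = (b² + b) - b = (b + b²) - b = b²)
T(E) = -3 + E²
R(p) = 6*√p (R(p) = (-3 + 3²)*√p = (-3 + 9)*√p = 6*√p)
P*R(x(-5, -4)) = -282*√(-3) = -282*I*√3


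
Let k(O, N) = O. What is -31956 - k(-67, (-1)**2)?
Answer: -31889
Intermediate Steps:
-31956 - k(-67, (-1)**2) = -31956 - 1*(-67) = -31956 + 67 = -31889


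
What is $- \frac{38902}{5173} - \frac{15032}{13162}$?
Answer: $- \frac{294894330}{34043513} \approx -8.6623$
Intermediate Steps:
$- \frac{38902}{5173} - \frac{15032}{13162} = \left(-38902\right) \frac{1}{5173} - \frac{7516}{6581} = - \frac{38902}{5173} - \frac{7516}{6581} = - \frac{294894330}{34043513}$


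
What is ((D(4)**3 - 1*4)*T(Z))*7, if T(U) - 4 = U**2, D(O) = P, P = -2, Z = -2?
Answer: -672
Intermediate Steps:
D(O) = -2
T(U) = 4 + U**2
((D(4)**3 - 1*4)*T(Z))*7 = (((-2)**3 - 1*4)*(4 + (-2)**2))*7 = ((-8 - 4)*(4 + 4))*7 = -12*8*7 = -96*7 = -672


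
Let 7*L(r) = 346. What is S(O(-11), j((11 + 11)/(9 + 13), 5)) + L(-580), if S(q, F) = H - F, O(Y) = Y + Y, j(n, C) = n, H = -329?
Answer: -1964/7 ≈ -280.57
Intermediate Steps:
L(r) = 346/7 (L(r) = (⅐)*346 = 346/7)
O(Y) = 2*Y
S(q, F) = -329 - F
S(O(-11), j((11 + 11)/(9 + 13), 5)) + L(-580) = (-329 - (11 + 11)/(9 + 13)) + 346/7 = (-329 - 22/22) + 346/7 = (-329 - 1*1) + 346/7 = (-329 - 1) + 346/7 = -330 + 346/7 = -1964/7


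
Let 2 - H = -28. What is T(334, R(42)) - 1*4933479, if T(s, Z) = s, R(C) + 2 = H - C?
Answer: -4933145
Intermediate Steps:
H = 30 (H = 2 - 1*(-28) = 2 + 28 = 30)
R(C) = 28 - C (R(C) = -2 + (30 - C) = 28 - C)
T(334, R(42)) - 1*4933479 = 334 - 1*4933479 = 334 - 4933479 = -4933145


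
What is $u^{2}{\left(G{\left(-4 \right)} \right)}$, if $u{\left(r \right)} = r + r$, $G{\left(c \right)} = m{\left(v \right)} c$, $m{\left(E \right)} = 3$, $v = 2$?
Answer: $576$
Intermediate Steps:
$G{\left(c \right)} = 3 c$
$u{\left(r \right)} = 2 r$
$u^{2}{\left(G{\left(-4 \right)} \right)} = \left(2 \cdot 3 \left(-4\right)\right)^{2} = \left(2 \left(-12\right)\right)^{2} = \left(-24\right)^{2} = 576$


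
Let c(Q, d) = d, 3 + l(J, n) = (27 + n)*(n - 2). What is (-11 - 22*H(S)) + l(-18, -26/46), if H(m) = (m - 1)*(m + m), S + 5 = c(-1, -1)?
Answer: -1020870/529 ≈ -1929.8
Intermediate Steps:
l(J, n) = -3 + (-2 + n)*(27 + n) (l(J, n) = -3 + (27 + n)*(n - 2) = -3 + (27 + n)*(-2 + n) = -3 + (-2 + n)*(27 + n))
S = -6 (S = -5 - 1 = -6)
H(m) = 2*m*(-1 + m) (H(m) = (-1 + m)*(2*m) = 2*m*(-1 + m))
(-11 - 22*H(S)) + l(-18, -26/46) = (-11 - 44*(-6)*(-1 - 6)) + (-57 + (-26/46)² + 25*(-26/46)) = (-11 - 44*(-6)*(-7)) + (-57 + (-26*1/46)² + 25*(-26*1/46)) = (-11 - 22*84) + (-57 + (-13/23)² + 25*(-13/23)) = (-11 - 1848) + (-57 + 169/529 - 325/23) = -1859 - 37459/529 = -1020870/529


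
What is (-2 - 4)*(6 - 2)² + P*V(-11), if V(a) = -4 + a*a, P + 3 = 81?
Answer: 9030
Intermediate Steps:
P = 78 (P = -3 + 81 = 78)
V(a) = -4 + a²
(-2 - 4)*(6 - 2)² + P*V(-11) = (-2 - 4)*(6 - 2)² + 78*(-4 + (-11)²) = -6*4² + 78*(-4 + 121) = -6*16 + 78*117 = -96 + 9126 = 9030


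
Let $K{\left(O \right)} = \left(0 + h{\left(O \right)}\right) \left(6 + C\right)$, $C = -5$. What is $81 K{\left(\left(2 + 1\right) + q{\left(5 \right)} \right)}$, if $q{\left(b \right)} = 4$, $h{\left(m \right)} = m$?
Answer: $567$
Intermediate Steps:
$K{\left(O \right)} = O$ ($K{\left(O \right)} = \left(0 + O\right) \left(6 - 5\right) = O 1 = O$)
$81 K{\left(\left(2 + 1\right) + q{\left(5 \right)} \right)} = 81 \left(\left(2 + 1\right) + 4\right) = 81 \left(3 + 4\right) = 81 \cdot 7 = 567$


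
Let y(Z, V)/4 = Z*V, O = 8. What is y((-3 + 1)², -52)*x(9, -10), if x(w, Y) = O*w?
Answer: -59904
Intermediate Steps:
y(Z, V) = 4*V*Z (y(Z, V) = 4*(Z*V) = 4*(V*Z) = 4*V*Z)
x(w, Y) = 8*w
y((-3 + 1)², -52)*x(9, -10) = (4*(-52)*(-3 + 1)²)*(8*9) = (4*(-52)*(-2)²)*72 = (4*(-52)*4)*72 = -832*72 = -59904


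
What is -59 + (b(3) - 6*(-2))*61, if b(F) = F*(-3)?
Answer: 124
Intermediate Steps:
b(F) = -3*F
-59 + (b(3) - 6*(-2))*61 = -59 + (-3*3 - 6*(-2))*61 = -59 + (-9 + 12)*61 = -59 + 3*61 = -59 + 183 = 124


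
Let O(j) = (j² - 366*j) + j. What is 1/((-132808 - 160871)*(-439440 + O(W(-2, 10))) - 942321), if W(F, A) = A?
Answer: 1/130095917889 ≈ 7.6866e-12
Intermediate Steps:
O(j) = j² - 365*j
1/((-132808 - 160871)*(-439440 + O(W(-2, 10))) - 942321) = 1/((-132808 - 160871)*(-439440 + 10*(-365 + 10)) - 942321) = 1/(-293679*(-439440 + 10*(-355)) - 942321) = 1/(-293679*(-439440 - 3550) - 942321) = 1/(-293679*(-442990) - 942321) = 1/(130096860210 - 942321) = 1/130095917889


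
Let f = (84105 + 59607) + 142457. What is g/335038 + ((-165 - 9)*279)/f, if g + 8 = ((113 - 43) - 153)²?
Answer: -14295625859/95877489422 ≈ -0.14910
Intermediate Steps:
f = 286169 (f = 143712 + 142457 = 286169)
g = 6881 (g = -8 + ((113 - 43) - 153)² = -8 + (70 - 153)² = -8 + (-83)² = -8 + 6889 = 6881)
g/335038 + ((-165 - 9)*279)/f = 6881/335038 + ((-165 - 9)*279)/286169 = 6881*(1/335038) - 174*279*(1/286169) = 6881/335038 - 48546*1/286169 = 6881/335038 - 48546/286169 = -14295625859/95877489422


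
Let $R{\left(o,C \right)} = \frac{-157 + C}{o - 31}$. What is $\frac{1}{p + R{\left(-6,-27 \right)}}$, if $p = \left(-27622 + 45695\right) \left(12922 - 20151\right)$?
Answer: $- \frac{37}{4834039345} \approx -7.6541 \cdot 10^{-9}$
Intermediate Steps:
$R{\left(o,C \right)} = \frac{-157 + C}{-31 + o}$ ($R{\left(o,C \right)} = \frac{-157 + C}{o - 31} = \frac{-157 + C}{-31 + o}$)
$p = -130649717$ ($p = 18073 \left(-7229\right) = -130649717$)
$\frac{1}{p + R{\left(-6,-27 \right)}} = \frac{1}{-130649717 + \frac{-157 - 27}{-31 - 6}} = \frac{1}{-130649717 + \frac{1}{-37} \left(-184\right)} = \frac{1}{-130649717 - - \frac{184}{37}} = \frac{1}{-130649717 + \frac{184}{37}} = \frac{1}{- \frac{4834039345}{37}} = - \frac{37}{4834039345}$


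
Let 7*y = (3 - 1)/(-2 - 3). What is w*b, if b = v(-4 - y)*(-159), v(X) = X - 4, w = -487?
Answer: -21526374/35 ≈ -6.1504e+5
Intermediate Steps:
y = -2/35 (y = ((3 - 1)/(-2 - 3))/7 = (2/(-5))/7 = (2*(-⅕))/7 = (⅐)*(-⅖) = -2/35 ≈ -0.057143)
v(X) = -4 + X
b = 44202/35 (b = (-4 + (-4 - 1*(-2/35)))*(-159) = (-4 + (-4 + 2/35))*(-159) = (-4 - 138/35)*(-159) = -278/35*(-159) = 44202/35 ≈ 1262.9)
w*b = -487*44202/35 = -21526374/35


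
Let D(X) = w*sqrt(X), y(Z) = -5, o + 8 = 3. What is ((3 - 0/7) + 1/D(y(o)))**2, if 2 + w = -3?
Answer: (75 + I*sqrt(5))**2/625 ≈ 8.992 + 0.53666*I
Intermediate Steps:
w = -5 (w = -2 - 3 = -5)
o = -5 (o = -8 + 3 = -5)
D(X) = -5*sqrt(X)
((3 - 0/7) + 1/D(y(o)))**2 = ((3 - 0/7) + 1/(-5*I*sqrt(5)))**2 = ((3 - 1*0) + 1/(-5*I*sqrt(5)))**2 = ((3 + 0) + I*sqrt(5)/25)**2 = (3 + I*sqrt(5)/25)**2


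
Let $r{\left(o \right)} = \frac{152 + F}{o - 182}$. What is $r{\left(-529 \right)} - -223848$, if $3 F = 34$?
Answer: $\frac{477467294}{2133} \approx 2.2385 \cdot 10^{5}$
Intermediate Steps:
$F = \frac{34}{3}$ ($F = \frac{1}{3} \cdot 34 = \frac{34}{3} \approx 11.333$)
$r{\left(o \right)} = \frac{490}{3 \left(-182 + o\right)}$ ($r{\left(o \right)} = \frac{152 + \frac{34}{3}}{o - 182} = \frac{490}{3 \left(-182 + o\right)}$)
$r{\left(-529 \right)} - -223848 = \frac{490}{3 \left(-182 - 529\right)} - -223848 = \frac{490}{3 \left(-711\right)} + 223848 = \frac{490}{3} \left(- \frac{1}{711}\right) + 223848 = - \frac{490}{2133} + 223848 = \frac{477467294}{2133}$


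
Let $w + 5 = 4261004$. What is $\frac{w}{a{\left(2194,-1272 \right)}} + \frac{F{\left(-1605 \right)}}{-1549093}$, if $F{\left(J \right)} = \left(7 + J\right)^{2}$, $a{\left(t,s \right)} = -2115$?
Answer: $- \frac{2202028198789}{1092110565} \approx -2016.3$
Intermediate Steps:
$w = 4260999$ ($w = -5 + 4261004 = 4260999$)
$\frac{w}{a{\left(2194,-1272 \right)}} + \frac{F{\left(-1605 \right)}}{-1549093} = \frac{4260999}{-2115} + \frac{\left(7 - 1605\right)^{2}}{-1549093} = 4260999 \left(- \frac{1}{2115}\right) + \left(-1598\right)^{2} \left(- \frac{1}{1549093}\right) = - \frac{1420333}{705} + 2553604 \left(- \frac{1}{1549093}\right) = - \frac{1420333}{705} - \frac{2553604}{1549093} = - \frac{2202028198789}{1092110565}$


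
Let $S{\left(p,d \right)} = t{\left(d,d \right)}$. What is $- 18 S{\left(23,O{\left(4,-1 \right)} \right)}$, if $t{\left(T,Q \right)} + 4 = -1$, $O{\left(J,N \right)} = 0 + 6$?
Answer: $90$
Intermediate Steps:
$O{\left(J,N \right)} = 6$
$t{\left(T,Q \right)} = -5$ ($t{\left(T,Q \right)} = -4 - 1 = -5$)
$S{\left(p,d \right)} = -5$
$- 18 S{\left(23,O{\left(4,-1 \right)} \right)} = \left(-18\right) \left(-5\right) = 90$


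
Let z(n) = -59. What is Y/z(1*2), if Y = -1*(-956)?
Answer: -956/59 ≈ -16.203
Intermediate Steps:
Y = 956
Y/z(1*2) = 956/(-59) = 956*(-1/59) = -956/59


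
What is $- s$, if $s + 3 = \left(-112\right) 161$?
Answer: $18035$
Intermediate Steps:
$s = -18035$ ($s = -3 - 18032 = -18035$)
$- s = \left(-1\right) \left(-18035\right) = 18035$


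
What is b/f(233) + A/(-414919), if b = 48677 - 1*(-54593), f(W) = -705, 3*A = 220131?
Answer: -8580083183/58503579 ≈ -146.66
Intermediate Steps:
A = 73377 (A = (⅓)*220131 = 73377)
b = 103270 (b = 48677 + 54593 = 103270)
b/f(233) + A/(-414919) = 103270/(-705) + 73377/(-414919) = 103270*(-1/705) + 73377*(-1/414919) = -20654/141 - 73377/414919 = -8580083183/58503579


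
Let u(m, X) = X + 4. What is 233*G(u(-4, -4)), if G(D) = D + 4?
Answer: 932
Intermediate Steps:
u(m, X) = 4 + X
G(D) = 4 + D
233*G(u(-4, -4)) = 233*(4 + (4 - 4)) = 233*(4 + 0) = 233*4 = 932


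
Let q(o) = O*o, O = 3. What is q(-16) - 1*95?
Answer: -143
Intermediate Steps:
q(o) = 3*o
q(-16) - 1*95 = 3*(-16) - 1*95 = -48 - 95 = -143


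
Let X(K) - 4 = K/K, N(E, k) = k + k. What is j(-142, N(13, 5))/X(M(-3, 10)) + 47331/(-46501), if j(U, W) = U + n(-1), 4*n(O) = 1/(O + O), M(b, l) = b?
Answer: -54764877/1860040 ≈ -29.443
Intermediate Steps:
N(E, k) = 2*k
n(O) = 1/(8*O) (n(O) = 1/(4*(O + O)) = 1/(4*((2*O))) = (1/(2*O))/4 = 1/(8*O))
j(U, W) = -⅛ + U (j(U, W) = U + (⅛)/(-1) = U + (⅛)*(-1) = U - ⅛ = -⅛ + U)
X(K) = 5 (X(K) = 4 + K/K = 4 + 1 = 5)
j(-142, N(13, 5))/X(M(-3, 10)) + 47331/(-46501) = (-⅛ - 142)/5 + 47331/(-46501) = -1137/8*⅕ + 47331*(-1/46501) = -1137/40 - 47331/46501 = -54764877/1860040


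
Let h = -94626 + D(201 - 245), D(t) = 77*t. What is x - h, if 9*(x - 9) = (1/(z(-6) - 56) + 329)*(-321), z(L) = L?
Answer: 5349933/62 ≈ 86289.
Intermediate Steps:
h = -98014 (h = -94626 + 77*(201 - 245) = -94626 + 77*(-44) = -94626 - 3388 = -98014)
x = -726935/62 (x = 9 + ((1/(-6 - 56) + 329)*(-321))/9 = 9 + ((1/(-62) + 329)*(-321))/9 = 9 + ((-1/62 + 329)*(-321))/9 = 9 + ((20397/62)*(-321))/9 = 9 + (⅑)*(-6547437/62) = 9 - 727493/62 = -726935/62 ≈ -11725.)
x - h = -726935/62 - 1*(-98014) = -726935/62 + 98014 = 5349933/62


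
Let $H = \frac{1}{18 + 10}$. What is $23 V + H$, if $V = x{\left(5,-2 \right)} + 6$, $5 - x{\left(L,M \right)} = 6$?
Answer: $\frac{3221}{28} \approx 115.04$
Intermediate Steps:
$H = \frac{1}{28} \approx 0.035714$
$x{\left(L,M \right)} = -1$ ($x{\left(L,M \right)} = 5 - 6 = -1$)
$V = 5$ ($V = -1 + 6 = 5$)
$23 V + H = 23 \cdot 5 + \frac{1}{28} = 115 + \frac{1}{28} = \frac{3221}{28}$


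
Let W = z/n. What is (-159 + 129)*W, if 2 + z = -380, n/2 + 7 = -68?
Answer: -382/5 ≈ -76.400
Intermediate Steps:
n = -150 (n = -14 + 2*(-68) = -14 - 136 = -150)
z = -382 (z = -2 - 380 = -382)
W = 191/75 (W = -382/(-150) = -382*(-1/150) = 191/75 ≈ 2.5467)
(-159 + 129)*W = (-159 + 129)*(191/75) = -30*191/75 = -382/5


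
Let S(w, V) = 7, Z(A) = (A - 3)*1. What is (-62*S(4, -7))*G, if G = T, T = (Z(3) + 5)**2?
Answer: -10850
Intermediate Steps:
Z(A) = -3 + A (Z(A) = (-3 + A)*1 = -3 + A)
T = 25 (T = ((-3 + 3) + 5)**2 = (0 + 5)**2 = 5**2 = 25)
G = 25
(-62*S(4, -7))*G = -62*7*25 = -434*25 = -10850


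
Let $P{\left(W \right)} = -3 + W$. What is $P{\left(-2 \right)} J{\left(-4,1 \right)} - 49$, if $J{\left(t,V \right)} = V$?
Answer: $-54$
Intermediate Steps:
$P{\left(-2 \right)} J{\left(-4,1 \right)} - 49 = \left(-3 - 2\right) 1 - 49 = \left(-5\right) 1 - 49 = -5 - 49 = -54$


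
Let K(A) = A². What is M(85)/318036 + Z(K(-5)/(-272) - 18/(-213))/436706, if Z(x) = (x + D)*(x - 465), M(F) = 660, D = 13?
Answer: -2985888598646281/253915831386942976 ≈ -0.011759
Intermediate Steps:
Z(x) = (-465 + x)*(13 + x) (Z(x) = (x + 13)*(x - 465) = (13 + x)*(-465 + x) = (-465 + x)*(13 + x))
M(85)/318036 + Z(K(-5)/(-272) - 18/(-213))/436706 = 660/318036 + (-6045 + ((-5)²/(-272) - 18/(-213))² - 452*((-5)²/(-272) - 18/(-213)))/436706 = 660*(1/318036) + (-6045 + (25*(-1/272) - 18*(-1/213))² - 452*(25*(-1/272) - 18*(-1/213)))*(1/436706) = 55/26503 + (-6045 + (-25/272 + 6/71)² - 452*(-25/272 + 6/71))*(1/436706) = 55/26503 + (-6045 + (-143/19312)² - 452*(-143/19312))*(1/436706) = 55/26503 + (-6045 + 20449/372953344 + 16159/4828)*(1/436706) = 55/26503 - 2253254693599/372953344*1/436706 = 55/26503 - 2253254693599/162870963044864 = -2985888598646281/253915831386942976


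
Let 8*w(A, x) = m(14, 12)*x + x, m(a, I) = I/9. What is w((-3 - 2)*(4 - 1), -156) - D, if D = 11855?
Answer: -23801/2 ≈ -11901.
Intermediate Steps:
m(a, I) = I/9 (m(a, I) = I*(⅑) = I/9)
w(A, x) = 7*x/24 (w(A, x) = (((⅑)*12)*x + x)/8 = (4*x/3 + x)/8 = (7*x/3)/8 = 7*x/24)
w((-3 - 2)*(4 - 1), -156) - D = (7/24)*(-156) - 1*11855 = -91/2 - 11855 = -23801/2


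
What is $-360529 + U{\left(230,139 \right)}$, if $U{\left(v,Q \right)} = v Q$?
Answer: $-328559$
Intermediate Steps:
$U{\left(v,Q \right)} = Q v$
$-360529 + U{\left(230,139 \right)} = -360529 + 139 \cdot 230 = -360529 + 31970 = -328559$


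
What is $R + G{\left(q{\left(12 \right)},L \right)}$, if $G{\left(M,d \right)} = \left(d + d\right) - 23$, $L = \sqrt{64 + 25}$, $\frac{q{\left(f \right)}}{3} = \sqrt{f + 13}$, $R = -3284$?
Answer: $-3307 + 2 \sqrt{89} \approx -3288.1$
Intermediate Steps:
$q{\left(f \right)} = 3 \sqrt{13 + f}$ ($q{\left(f \right)} = 3 \sqrt{f + 13} = 3 \sqrt{13 + f}$)
$L = \sqrt{89} \approx 9.434$
$G{\left(M,d \right)} = -23 + 2 d$ ($G{\left(M,d \right)} = 2 d - 23 = -23 + 2 d$)
$R + G{\left(q{\left(12 \right)},L \right)} = -3284 - \left(23 - 2 \sqrt{89}\right) = -3307 + 2 \sqrt{89}$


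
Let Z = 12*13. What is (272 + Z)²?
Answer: 183184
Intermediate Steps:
Z = 156
(272 + Z)² = (272 + 156)² = 428² = 183184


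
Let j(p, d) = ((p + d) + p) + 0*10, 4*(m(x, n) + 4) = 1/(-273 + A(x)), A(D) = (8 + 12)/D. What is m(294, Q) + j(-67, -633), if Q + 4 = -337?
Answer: -123733311/160484 ≈ -771.00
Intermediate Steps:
Q = -341 (Q = -4 - 337 = -341)
A(D) = 20/D
m(x, n) = -4 + 1/(4*(-273 + 20/x))
j(p, d) = d + 2*p (j(p, d) = ((d + p) + p) + 0 = (d + 2*p) + 0 = d + 2*p)
m(294, Q) + j(-67, -633) = (320 - 4369*294)/(4*(-20 + 273*294)) + (-633 + 2*(-67)) = (320 - 1284486)/(4*(-20 + 80262)) + (-633 - 134) = (¼)*(-1284166)/80242 - 767 = (¼)*(1/80242)*(-1284166) - 767 = -642083/160484 - 767 = -123733311/160484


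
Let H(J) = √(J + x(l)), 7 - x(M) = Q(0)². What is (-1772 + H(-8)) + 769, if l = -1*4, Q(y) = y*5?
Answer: -1003 + I ≈ -1003.0 + 1.0*I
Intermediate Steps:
Q(y) = 5*y
l = -4
x(M) = 7 (x(M) = 7 - (5*0)² = 7 - 1*0² = 7 - 1*0 = 7 + 0 = 7)
H(J) = √(7 + J) (H(J) = √(J + 7) = √(7 + J))
(-1772 + H(-8)) + 769 = (-1772 + √(7 - 8)) + 769 = (-1772 + √(-1)) + 769 = (-1772 + I) + 769 = -1003 + I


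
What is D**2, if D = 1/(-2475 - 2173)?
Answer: 1/21603904 ≈ 4.6288e-8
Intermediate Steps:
D = -1/4648 (D = 1/(-4648) = -1/4648 ≈ -0.00021515)
D**2 = (-1/4648)**2 = 1/21603904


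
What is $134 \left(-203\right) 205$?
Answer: $-5576410$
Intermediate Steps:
$134 \left(-203\right) 205 = \left(-27202\right) 205 = -5576410$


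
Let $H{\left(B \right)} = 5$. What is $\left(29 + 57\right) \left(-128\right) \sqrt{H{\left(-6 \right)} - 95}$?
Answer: $- 33024 i \sqrt{10} \approx - 1.0443 \cdot 10^{5} i$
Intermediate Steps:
$\left(29 + 57\right) \left(-128\right) \sqrt{H{\left(-6 \right)} - 95} = \left(29 + 57\right) \left(-128\right) \sqrt{5 - 95} = 86 \left(-128\right) \sqrt{-90} = - 11008 \cdot 3 i \sqrt{10} = - 33024 i \sqrt{10}$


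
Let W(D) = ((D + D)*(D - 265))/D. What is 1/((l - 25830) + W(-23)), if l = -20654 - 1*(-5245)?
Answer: -1/41815 ≈ -2.3915e-5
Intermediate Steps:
l = -15409 (l = -20654 + 5245 = -15409)
W(D) = -530 + 2*D (W(D) = ((2*D)*(-265 + D))/D = (2*D*(-265 + D))/D = -530 + 2*D)
1/((l - 25830) + W(-23)) = 1/((-15409 - 25830) + (-530 + 2*(-23))) = 1/(-41239 + (-530 - 46)) = 1/(-41239 - 576) = 1/(-41815) = -1/41815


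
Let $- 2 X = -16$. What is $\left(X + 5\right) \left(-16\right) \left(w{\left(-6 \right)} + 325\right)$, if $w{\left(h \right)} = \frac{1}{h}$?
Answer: $- \frac{202696}{3} \approx -67565.0$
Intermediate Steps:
$X = 8$ ($X = \left(- \frac{1}{2}\right) \left(-16\right) = 8$)
$\left(X + 5\right) \left(-16\right) \left(w{\left(-6 \right)} + 325\right) = \left(8 + 5\right) \left(-16\right) \left(\frac{1}{-6} + 325\right) = 13 \left(-16\right) \left(- \frac{1}{6} + 325\right) = \left(-208\right) \frac{1949}{6} = - \frac{202696}{3}$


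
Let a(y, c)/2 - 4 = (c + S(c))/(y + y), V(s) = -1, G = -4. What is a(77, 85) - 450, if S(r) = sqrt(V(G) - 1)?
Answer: -33949/77 + I*sqrt(2)/77 ≈ -440.9 + 0.018366*I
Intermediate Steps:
S(r) = I*sqrt(2) (S(r) = sqrt(-1 - 1) = sqrt(-2) = I*sqrt(2))
a(y, c) = 8 + (c + I*sqrt(2))/y (a(y, c) = 8 + 2*((c + I*sqrt(2))/(y + y)) = 8 + 2*((c + I*sqrt(2))/((2*y))) = 8 + 2*((c + I*sqrt(2))*(1/(2*y))) = 8 + 2*((c + I*sqrt(2))/(2*y)) = 8 + (c + I*sqrt(2))/y)
a(77, 85) - 450 = (85 + 8*77 + I*sqrt(2))/77 - 450 = (85 + 616 + I*sqrt(2))/77 - 450 = (701 + I*sqrt(2))/77 - 450 = (701/77 + I*sqrt(2)/77) - 450 = -33949/77 + I*sqrt(2)/77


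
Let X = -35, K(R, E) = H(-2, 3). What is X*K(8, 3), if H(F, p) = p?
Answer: -105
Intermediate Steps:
K(R, E) = 3
X*K(8, 3) = -35*3 = -105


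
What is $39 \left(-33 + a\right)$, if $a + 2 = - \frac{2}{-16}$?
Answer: $- \frac{10881}{8} \approx -1360.1$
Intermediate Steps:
$a = - \frac{15}{8}$ ($a = -2 - \frac{2}{-16} = -2 - - \frac{1}{8} = -2 + \frac{1}{8} = - \frac{15}{8} \approx -1.875$)
$39 \left(-33 + a\right) = 39 \left(-33 - \frac{15}{8}\right) = 39 \left(- \frac{279}{8}\right) = - \frac{10881}{8}$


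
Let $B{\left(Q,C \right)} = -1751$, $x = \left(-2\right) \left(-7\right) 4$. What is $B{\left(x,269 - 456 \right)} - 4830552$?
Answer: $-4832303$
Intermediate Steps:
$x = 56$ ($x = 14 \cdot 4 = 56$)
$B{\left(x,269 - 456 \right)} - 4830552 = -1751 - 4830552 = -4832303$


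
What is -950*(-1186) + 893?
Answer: 1127593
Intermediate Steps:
-950*(-1186) + 893 = 1126700 + 893 = 1127593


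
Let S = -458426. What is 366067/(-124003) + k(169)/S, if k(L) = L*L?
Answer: -171356280225/56846199278 ≈ -3.0144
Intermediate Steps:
k(L) = L²
366067/(-124003) + k(169)/S = 366067/(-124003) + 169²/(-458426) = 366067*(-1/124003) + 28561*(-1/458426) = -366067/124003 - 28561/458426 = -171356280225/56846199278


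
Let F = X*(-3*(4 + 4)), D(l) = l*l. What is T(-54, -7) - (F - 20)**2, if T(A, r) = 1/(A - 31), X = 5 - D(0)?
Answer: -1666001/85 ≈ -19600.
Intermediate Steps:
D(l) = l**2
X = 5 (X = 5 - 1*0**2 = 5 - 1*0 = 5 + 0 = 5)
T(A, r) = 1/(-31 + A)
F = -120 (F = 5*(-3*(4 + 4)) = 5*(-3*8) = 5*(-24) = -120)
T(-54, -7) - (F - 20)**2 = 1/(-31 - 54) - (-120 - 20)**2 = 1/(-85) - 1*(-140)**2 = -1/85 - 1*19600 = -1/85 - 19600 = -1666001/85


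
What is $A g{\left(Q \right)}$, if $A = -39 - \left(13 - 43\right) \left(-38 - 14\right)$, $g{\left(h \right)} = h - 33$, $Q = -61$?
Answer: $150306$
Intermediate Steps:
$g{\left(h \right)} = -33 + h$ ($g{\left(h \right)} = h - 33 = -33 + h$)
$A = -1599$ ($A = -39 - \left(-30\right) \left(-52\right) = -39 - 1560 = -1599$)
$A g{\left(Q \right)} = - 1599 \left(-33 - 61\right) = \left(-1599\right) \left(-94\right) = 150306$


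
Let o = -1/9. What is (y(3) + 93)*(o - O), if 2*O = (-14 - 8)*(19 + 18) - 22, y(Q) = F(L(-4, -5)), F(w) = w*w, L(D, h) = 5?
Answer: 443798/9 ≈ 49311.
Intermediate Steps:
F(w) = w²
y(Q) = 25 (y(Q) = 5² = 25)
O = -418 (O = ((-14 - 8)*(19 + 18) - 22)/2 = (-22*37 - 22)/2 = (-814 - 22)/2 = (½)*(-836) = -418)
o = -⅑ (o = -1*⅑ = -⅑ ≈ -0.11111)
(y(3) + 93)*(o - O) = (25 + 93)*(-⅑ - 1*(-418)) = 118*(-⅑ + 418) = 118*(3761/9) = 443798/9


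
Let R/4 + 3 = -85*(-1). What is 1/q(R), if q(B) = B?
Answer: 1/328 ≈ 0.0030488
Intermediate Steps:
R = 328 (R = -12 + 4*(-85*(-1)) = -12 + 4*85 = -12 + 340 = 328)
1/q(R) = 1/328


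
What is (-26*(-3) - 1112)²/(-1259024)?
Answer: -267289/314756 ≈ -0.84919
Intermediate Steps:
(-26*(-3) - 1112)²/(-1259024) = (78 - 1112)²*(-1/1259024) = (-1034)²*(-1/1259024) = 1069156*(-1/1259024) = -267289/314756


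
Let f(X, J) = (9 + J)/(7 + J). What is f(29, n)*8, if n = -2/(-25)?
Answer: 1816/177 ≈ 10.260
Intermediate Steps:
n = 2/25 (n = -2*(-1/25) = 2/25 ≈ 0.080000)
f(X, J) = (9 + J)/(7 + J)
f(29, n)*8 = ((9 + 2/25)/(7 + 2/25))*8 = ((227/25)/(177/25))*8 = ((25/177)*(227/25))*8 = (227/177)*8 = 1816/177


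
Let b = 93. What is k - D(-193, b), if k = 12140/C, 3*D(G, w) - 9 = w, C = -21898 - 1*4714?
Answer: -229237/6653 ≈ -34.456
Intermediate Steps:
C = -26612 (C = -21898 - 4714 = -26612)
D(G, w) = 3 + w/3
k = -3035/6653 (k = 12140/(-26612) = 12140*(-1/26612) = -3035/6653 ≈ -0.45619)
k - D(-193, b) = -3035/6653 - (3 + (⅓)*93) = -3035/6653 - (3 + 31) = -3035/6653 - 1*34 = -3035/6653 - 34 = -229237/6653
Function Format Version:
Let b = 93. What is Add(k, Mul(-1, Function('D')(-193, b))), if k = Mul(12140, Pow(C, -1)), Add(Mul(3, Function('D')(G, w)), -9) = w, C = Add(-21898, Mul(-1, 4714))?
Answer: Rational(-229237, 6653) ≈ -34.456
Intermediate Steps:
C = -26612 (C = Add(-21898, -4714) = -26612)
Function('D')(G, w) = Add(3, Mul(Rational(1, 3), w))
k = Rational(-3035, 6653) (k = Mul(12140, Pow(-26612, -1)) = Mul(12140, Rational(-1, 26612)) = Rational(-3035, 6653) ≈ -0.45619)
Add(k, Mul(-1, Function('D')(-193, b))) = Add(Rational(-3035, 6653), Mul(-1, Add(3, Mul(Rational(1, 3), 93)))) = Add(Rational(-3035, 6653), Mul(-1, Add(3, 31))) = Add(Rational(-3035, 6653), Mul(-1, 34)) = Add(Rational(-3035, 6653), -34) = Rational(-229237, 6653)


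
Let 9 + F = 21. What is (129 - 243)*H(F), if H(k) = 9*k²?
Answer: -147744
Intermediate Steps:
F = 12 (F = -9 + 21 = 12)
(129 - 243)*H(F) = (129 - 243)*(9*12²) = -1026*144 = -114*1296 = -147744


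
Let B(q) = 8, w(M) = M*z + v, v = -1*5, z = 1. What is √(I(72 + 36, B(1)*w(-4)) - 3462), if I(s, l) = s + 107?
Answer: I*√3247 ≈ 56.982*I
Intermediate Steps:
v = -5
w(M) = -5 + M (w(M) = M*1 - 5 = M - 5 = -5 + M)
I(s, l) = 107 + s
√(I(72 + 36, B(1)*w(-4)) - 3462) = √((107 + (72 + 36)) - 3462) = √((107 + 108) - 3462) = √(215 - 3462) = √(-3247) = I*√3247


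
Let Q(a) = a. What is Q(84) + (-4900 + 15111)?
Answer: 10295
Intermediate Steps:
Q(84) + (-4900 + 15111) = 84 + (-4900 + 15111) = 84 + 10211 = 10295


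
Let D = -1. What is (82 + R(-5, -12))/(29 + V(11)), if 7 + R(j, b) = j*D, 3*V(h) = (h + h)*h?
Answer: 240/329 ≈ 0.72948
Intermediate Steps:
V(h) = 2*h²/3 (V(h) = ((h + h)*h)/3 = ((2*h)*h)/3 = (2*h²)/3 = 2*h²/3)
R(j, b) = -7 - j (R(j, b) = -7 + j*(-1) = -7 - j)
(82 + R(-5, -12))/(29 + V(11)) = (82 + (-7 - 1*(-5)))/(29 + (⅔)*11²) = (82 + (-7 + 5))/(29 + (⅔)*121) = (82 - 2)/(29 + 242/3) = 80/(329/3) = 80*(3/329) = 240/329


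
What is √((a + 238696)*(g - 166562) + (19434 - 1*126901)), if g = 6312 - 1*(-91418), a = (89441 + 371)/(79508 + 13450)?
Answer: I*√3943766288237612563/15493 ≈ 1.2818e+5*I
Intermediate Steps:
a = 44906/46479 (a = 89812/92958 = 89812*(1/92958) = 44906/46479 ≈ 0.96616)
g = 97730 (g = 6312 + 91418 = 97730)
√((a + 238696)*(g - 166562) + (19434 - 1*126901)) = √((44906/46479 + 238696)*(97730 - 166562) + (19434 - 1*126901)) = √((11094396290/46479)*(-68832) + (19434 - 126901)) = √(-254549828477760/15493 - 107467) = √(-254551493463991/15493) = I*√3943766288237612563/15493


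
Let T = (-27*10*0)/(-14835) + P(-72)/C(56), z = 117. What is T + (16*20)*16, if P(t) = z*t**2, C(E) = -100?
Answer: -23632/25 ≈ -945.28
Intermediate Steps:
P(t) = 117*t**2
T = -151632/25 (T = (-27*10*0)/(-14835) + (117*(-72)**2)/(-100) = -270*0*(-1/14835) + (117*5184)*(-1/100) = 0*(-1/14835) + 606528*(-1/100) = 0 - 151632/25 = -151632/25 ≈ -6065.3)
T + (16*20)*16 = -151632/25 + (16*20)*16 = -151632/25 + 320*16 = -151632/25 + 5120 = -23632/25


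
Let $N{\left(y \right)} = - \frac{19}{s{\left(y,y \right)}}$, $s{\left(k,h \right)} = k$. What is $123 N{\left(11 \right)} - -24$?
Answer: $- \frac{2073}{11} \approx -188.45$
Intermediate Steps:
$N{\left(y \right)} = - \frac{19}{y}$
$123 N{\left(11 \right)} - -24 = 123 \left(- \frac{19}{11}\right) - -24 = 123 \left(\left(-19\right) \frac{1}{11}\right) + 24 = 123 \left(- \frac{19}{11}\right) + 24 = - \frac{2337}{11} + 24 = - \frac{2073}{11}$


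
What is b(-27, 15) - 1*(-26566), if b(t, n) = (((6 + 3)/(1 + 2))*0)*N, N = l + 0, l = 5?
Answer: 26566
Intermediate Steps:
N = 5 (N = 5 + 0 = 5)
b(t, n) = 0 (b(t, n) = (((6 + 3)/(1 + 2))*0)*5 = ((9/3)*0)*5 = ((9*(1/3))*0)*5 = (3*0)*5 = 0*5 = 0)
b(-27, 15) - 1*(-26566) = 0 - 1*(-26566) = 0 + 26566 = 26566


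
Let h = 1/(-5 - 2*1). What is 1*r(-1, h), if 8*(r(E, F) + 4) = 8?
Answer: -3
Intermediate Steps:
h = -1/7 (h = 1/(-5 - 2) = 1/(-7) = -1/7 ≈ -0.14286)
r(E, F) = -3 (r(E, F) = -4 + (1/8)*8 = -4 + 1 = -3)
1*r(-1, h) = 1*(-3) = -3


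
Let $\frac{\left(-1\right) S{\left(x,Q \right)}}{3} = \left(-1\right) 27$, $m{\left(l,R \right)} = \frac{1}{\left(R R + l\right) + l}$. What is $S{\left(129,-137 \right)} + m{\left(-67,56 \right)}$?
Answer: $\frac{243163}{3002} \approx 81.0$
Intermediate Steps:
$m{\left(l,R \right)} = \frac{1}{R^{2} + 2 l}$ ($m{\left(l,R \right)} = \frac{1}{\left(R^{2} + l\right) + l} = \frac{1}{\left(l + R^{2}\right) + l} = \frac{1}{R^{2} + 2 l}$)
$S{\left(x,Q \right)} = 81$ ($S{\left(x,Q \right)} = - 3 \left(\left(-1\right) 27\right) = \left(-3\right) \left(-27\right) = 81$)
$S{\left(129,-137 \right)} + m{\left(-67,56 \right)} = 81 + \frac{1}{56^{2} + 2 \left(-67\right)} = 81 + \frac{1}{3136 - 134} = 81 + \frac{1}{3002} = \frac{243163}{3002}$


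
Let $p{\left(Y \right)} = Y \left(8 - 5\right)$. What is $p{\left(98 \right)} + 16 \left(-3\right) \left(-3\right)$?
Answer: $438$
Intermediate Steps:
$p{\left(Y \right)} = 3 Y$ ($p{\left(Y \right)} = Y 3 = 3 Y$)
$p{\left(98 \right)} + 16 \left(-3\right) \left(-3\right) = 3 \cdot 98 + 16 \left(-3\right) \left(-3\right) = 294 - -144 = 294 + 144 = 438$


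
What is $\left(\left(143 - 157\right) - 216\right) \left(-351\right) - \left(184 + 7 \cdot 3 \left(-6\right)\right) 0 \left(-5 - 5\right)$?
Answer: $80730$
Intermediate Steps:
$\left(\left(143 - 157\right) - 216\right) \left(-351\right) - \left(184 + 7 \cdot 3 \left(-6\right)\right) 0 \left(-5 - 5\right) = \left(-14 - 216\right) \left(-351\right) - \left(184 + 21 \left(-6\right)\right) 0 \left(-10\right) = \left(-230\right) \left(-351\right) - \left(184 - 126\right) 0 = 80730 - 58 \cdot 0 = 80730 - 0 = 80730 + 0 = 80730$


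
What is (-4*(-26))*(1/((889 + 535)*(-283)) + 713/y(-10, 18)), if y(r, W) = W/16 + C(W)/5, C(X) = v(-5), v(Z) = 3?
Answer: 6496231001/151122 ≈ 42987.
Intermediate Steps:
C(X) = 3
y(r, W) = ⅗ + W/16 (y(r, W) = W/16 + 3/5 = W*(1/16) + 3*(⅕) = W/16 + ⅗ = ⅗ + W/16)
(-4*(-26))*(1/((889 + 535)*(-283)) + 713/y(-10, 18)) = (-4*(-26))*(1/((889 + 535)*(-283)) + 713/(⅗ + (1/16)*18)) = 104*(-1/283/1424 + 713/(⅗ + 9/8)) = 104*((1/1424)*(-1/283) + 713/(69/40)) = 104*(-1/402992 + 713*(40/69)) = 104*(-1/402992 + 1240/3) = 104*(499710077/1208976) = 6496231001/151122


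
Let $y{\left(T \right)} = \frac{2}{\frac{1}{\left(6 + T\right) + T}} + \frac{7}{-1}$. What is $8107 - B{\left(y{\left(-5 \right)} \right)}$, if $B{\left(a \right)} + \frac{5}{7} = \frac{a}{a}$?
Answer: $\frac{56747}{7} \approx 8106.7$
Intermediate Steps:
$y{\left(T \right)} = 5 + 4 T$ ($y{\left(T \right)} = \frac{2}{\frac{1}{6 + 2 T}} + 7 \left(-1\right) = 2 \left(6 + 2 T\right) - 7 = \left(12 + 4 T\right) - 7 = 5 + 4 T$)
$B{\left(a \right)} = \frac{2}{7}$ ($B{\left(a \right)} = - \frac{5}{7} + \frac{a}{a} = - \frac{5}{7} + 1 = \frac{2}{7}$)
$8107 - B{\left(y{\left(-5 \right)} \right)} = 8107 - \frac{2}{7} = \frac{56747}{7}$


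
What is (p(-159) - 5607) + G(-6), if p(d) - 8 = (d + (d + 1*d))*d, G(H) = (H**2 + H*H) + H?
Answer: 70310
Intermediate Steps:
G(H) = H + 2*H**2 (G(H) = (H**2 + H**2) + H = 2*H**2 + H = H + 2*H**2)
p(d) = 8 + 3*d**2 (p(d) = 8 + (d + (d + 1*d))*d = 8 + (d + (d + d))*d = 8 + (d + 2*d)*d = 8 + (3*d)*d = 8 + 3*d**2)
(p(-159) - 5607) + G(-6) = ((8 + 3*(-159)**2) - 5607) - 6*(1 + 2*(-6)) = ((8 + 3*25281) - 5607) - 6*(1 - 12) = ((8 + 75843) - 5607) - 6*(-11) = (75851 - 5607) + 66 = 70244 + 66 = 70310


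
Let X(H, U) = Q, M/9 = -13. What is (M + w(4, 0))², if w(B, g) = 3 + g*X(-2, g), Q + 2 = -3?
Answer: 12996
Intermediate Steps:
M = -117 (M = 9*(-13) = -117)
Q = -5 (Q = -2 - 3 = -5)
X(H, U) = -5
w(B, g) = 3 - 5*g (w(B, g) = 3 + g*(-5) = 3 - 5*g)
(M + w(4, 0))² = (-117 + (3 - 5*0))² = (-117 + (3 + 0))² = (-117 + 3)² = (-114)² = 12996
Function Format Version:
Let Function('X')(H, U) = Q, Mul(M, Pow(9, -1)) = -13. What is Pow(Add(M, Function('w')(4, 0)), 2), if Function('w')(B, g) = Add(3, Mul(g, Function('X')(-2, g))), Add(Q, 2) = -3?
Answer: 12996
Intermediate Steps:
M = -117 (M = Mul(9, -13) = -117)
Q = -5 (Q = Add(-2, -3) = -5)
Function('X')(H, U) = -5
Function('w')(B, g) = Add(3, Mul(-5, g)) (Function('w')(B, g) = Add(3, Mul(g, -5)) = Add(3, Mul(-5, g)))
Pow(Add(M, Function('w')(4, 0)), 2) = Pow(Add(-117, Add(3, Mul(-5, 0))), 2) = Pow(Add(-117, Add(3, 0)), 2) = Pow(Add(-117, 3), 2) = Pow(-114, 2) = 12996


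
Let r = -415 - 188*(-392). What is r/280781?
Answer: 73281/280781 ≈ 0.26099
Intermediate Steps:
r = 73281 (r = -415 + 73696 = 73281)
r/280781 = 73281/280781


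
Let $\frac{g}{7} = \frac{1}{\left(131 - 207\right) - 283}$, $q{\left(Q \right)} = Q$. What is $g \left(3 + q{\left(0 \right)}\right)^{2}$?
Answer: $- \frac{63}{359} \approx -0.17549$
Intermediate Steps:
$g = - \frac{7}{359}$ ($g = \frac{7}{\left(131 - 207\right) - 283} = \frac{7}{-76 - 283} = \frac{7}{-359} = 7 \left(- \frac{1}{359}\right) = - \frac{7}{359} \approx -0.019499$)
$g \left(3 + q{\left(0 \right)}\right)^{2} = - \frac{7 \left(3 + 0\right)^{2}}{359} = - \frac{7 \cdot 3^{2}}{359} = \left(- \frac{7}{359}\right) 9 = - \frac{63}{359}$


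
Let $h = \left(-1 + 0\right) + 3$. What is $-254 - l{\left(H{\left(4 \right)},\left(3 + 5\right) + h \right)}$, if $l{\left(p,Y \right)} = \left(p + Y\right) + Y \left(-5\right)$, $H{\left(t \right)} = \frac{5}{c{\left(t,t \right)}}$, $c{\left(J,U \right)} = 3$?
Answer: $- \frac{647}{3} \approx -215.67$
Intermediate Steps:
$h = 2$ ($h = -1 + 3 = 2$)
$H{\left(t \right)} = \frac{5}{3}$
$l{\left(p,Y \right)} = p - 4 Y$ ($l{\left(p,Y \right)} = \left(Y + p\right) - 5 Y = p - 4 Y$)
$-254 - l{\left(H{\left(4 \right)},\left(3 + 5\right) + h \right)} = -254 - \left(\frac{5}{3} - 4 \left(\left(3 + 5\right) + 2\right)\right) = -254 - \left(\frac{5}{3} - 4 \left(8 + 2\right)\right) = -254 - \left(\frac{5}{3} - 40\right) = -254 - - \frac{115}{3} = -254 + \frac{115}{3} = - \frac{647}{3}$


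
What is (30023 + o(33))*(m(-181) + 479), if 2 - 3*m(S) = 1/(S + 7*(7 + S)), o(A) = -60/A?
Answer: 221604175582/15389 ≈ 1.4400e+7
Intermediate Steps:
m(S) = ⅔ - 1/(3*(49 + 8*S)) (m(S) = ⅔ - 1/(3*(S + 7*(7 + S))) = ⅔ - 1/(3*(S + (49 + 7*S))) = ⅔ - 1/(3*(49 + 8*S)))
(30023 + o(33))*(m(-181) + 479) = (30023 - 60/33)*((97 + 16*(-181))/(3*(49 + 8*(-181))) + 479) = (30023 - 60*1/33)*((97 - 2896)/(3*(49 - 1448)) + 479) = (30023 - 20/11)*((⅓)*(-2799)/(-1399) + 479) = 330233*((⅓)*(-1/1399)*(-2799) + 479)/11 = 330233*(933/1399 + 479)/11 = (330233/11)*(671054/1399) = 221604175582/15389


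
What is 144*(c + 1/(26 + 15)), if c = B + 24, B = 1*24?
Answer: 283536/41 ≈ 6915.5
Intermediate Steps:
B = 24
c = 48 (c = 24 + 24 = 48)
144*(c + 1/(26 + 15)) = 144*(48 + 1/(26 + 15)) = 144*(48 + 1/41) = 144*(1969/41) = 283536/41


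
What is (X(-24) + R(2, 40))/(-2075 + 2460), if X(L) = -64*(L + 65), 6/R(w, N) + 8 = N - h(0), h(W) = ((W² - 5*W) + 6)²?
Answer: -5251/770 ≈ -6.8195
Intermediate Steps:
h(W) = (6 + W² - 5*W)²
R(w, N) = 6/(-44 + N) (R(w, N) = 6/(-8 + (N - (6 + 0² - 5*0)²)) = 6/(-8 + (N - (6 + 0 + 0)²)) = 6/(-8 + (N - 1*6²)) = 6/(-8 + (N - 1*36)) = 6/(-8 + (N - 36)) = 6/(-8 + (-36 + N)) = 6/(-44 + N))
X(L) = -4160 - 64*L (X(L) = -64*(65 + L) = -4160 - 64*L)
(X(-24) + R(2, 40))/(-2075 + 2460) = ((-4160 - 64*(-24)) + 6/(-44 + 40))/(-2075 + 2460) = ((-4160 + 1536) + 6/(-4))/385 = (-2624 + 6*(-¼))*(1/385) = (-2624 - 3/2)*(1/385) = -5251/2*1/385 = -5251/770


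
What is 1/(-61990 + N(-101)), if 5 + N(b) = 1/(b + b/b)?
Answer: -100/6199501 ≈ -1.6130e-5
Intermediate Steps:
N(b) = -5 + 1/(1 + b) (N(b) = -5 + 1/(b + b/b) = -5 + 1/(b + 1) = -5 + 1/(1 + b))
1/(-61990 + N(-101)) = 1/(-61990 + (-4 - 5*(-101))/(1 - 101)) = 1/(-61990 + (-4 + 505)/(-100)) = 1/(-61990 - 1/100*501) = 1/(-61990 - 501/100) = 1/(-6199501/100) = -100/6199501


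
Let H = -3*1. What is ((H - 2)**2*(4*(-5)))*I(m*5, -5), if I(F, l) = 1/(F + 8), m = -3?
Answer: 500/7 ≈ 71.429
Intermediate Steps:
H = -3
I(F, l) = 1/(8 + F)
((H - 2)**2*(4*(-5)))*I(m*5, -5) = ((-3 - 2)**2*(4*(-5)))/(8 - 3*5) = ((-5)**2*(-20))/(8 - 15) = (25*(-20))/(-7) = -500*(-1/7) = 500/7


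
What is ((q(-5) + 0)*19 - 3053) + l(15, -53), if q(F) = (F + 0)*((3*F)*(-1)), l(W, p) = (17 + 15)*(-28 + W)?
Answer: -4894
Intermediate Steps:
l(W, p) = -896 + 32*W (l(W, p) = 32*(-28 + W) = -896 + 32*W)
q(F) = -3*F**2 (q(F) = F*(-3*F) = -3*F**2)
((q(-5) + 0)*19 - 3053) + l(15, -53) = ((-3*(-5)**2 + 0)*19 - 3053) + (-896 + 32*15) = ((-3*25 + 0)*19 - 3053) + (-896 + 480) = ((-75 + 0)*19 - 3053) - 416 = (-75*19 - 3053) - 416 = (-1425 - 3053) - 416 = -4478 - 416 = -4894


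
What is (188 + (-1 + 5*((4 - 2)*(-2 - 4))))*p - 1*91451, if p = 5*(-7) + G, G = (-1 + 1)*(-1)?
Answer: -95896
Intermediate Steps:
G = 0 (G = 0*(-1) = 0)
p = -35 (p = 5*(-7) + 0 = -35 + 0 = -35)
(188 + (-1 + 5*((4 - 2)*(-2 - 4))))*p - 1*91451 = (188 + (-1 + 5*((4 - 2)*(-2 - 4))))*(-35) - 1*91451 = (188 + (-1 + 5*(2*(-6))))*(-35) - 91451 = (188 + (-1 + 5*(-12)))*(-35) - 91451 = (188 + (-1 - 60))*(-35) - 91451 = (188 - 61)*(-35) - 91451 = 127*(-35) - 91451 = -4445 - 91451 = -95896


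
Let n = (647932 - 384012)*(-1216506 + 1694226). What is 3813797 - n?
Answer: -126076048603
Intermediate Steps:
n = 126079862400 (n = 263920*477720 = 126079862400)
3813797 - n = 3813797 - 1*126079862400 = 3813797 - 126079862400 = -126076048603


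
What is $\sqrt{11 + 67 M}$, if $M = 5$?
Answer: $\sqrt{346} \approx 18.601$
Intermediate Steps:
$\sqrt{11 + 67 M} = \sqrt{11 + 67 \cdot 5} = \sqrt{11 + 335} = \sqrt{346}$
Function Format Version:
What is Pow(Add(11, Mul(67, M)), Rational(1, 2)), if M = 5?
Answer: Pow(346, Rational(1, 2)) ≈ 18.601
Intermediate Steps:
Pow(Add(11, Mul(67, M)), Rational(1, 2)) = Pow(Add(11, Mul(67, 5)), Rational(1, 2)) = Pow(Add(11, 335), Rational(1, 2)) = Pow(346, Rational(1, 2))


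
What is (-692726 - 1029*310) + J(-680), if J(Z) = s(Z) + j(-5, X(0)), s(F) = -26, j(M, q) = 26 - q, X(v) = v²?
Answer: -1011716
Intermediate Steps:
J(Z) = 0 (J(Z) = -26 + (26 - 1*0²) = -26 + (26 - 1*0) = -26 + (26 + 0) = -26 + 26 = 0)
(-692726 - 1029*310) + J(-680) = (-692726 - 1029*310) + 0 = (-692726 - 318990) + 0 = -1011716 + 0 = -1011716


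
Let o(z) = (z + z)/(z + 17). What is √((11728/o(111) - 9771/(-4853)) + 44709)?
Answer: 2*√3734108242989033/538683 ≈ 226.88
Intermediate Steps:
o(z) = 2*z/(17 + z) (o(z) = (2*z)/(17 + z) = 2*z/(17 + z))
√((11728/o(111) - 9771/(-4853)) + 44709) = √((11728/((2*111/(17 + 111))) - 9771/(-4853)) + 44709) = √((11728/((2*111/128)) - 9771*(-1/4853)) + 44709) = √((11728/((2*111*(1/128))) + 9771/4853) + 44709) = √((11728/(111/64) + 9771/4853) + 44709) = √((11728*(64/111) + 9771/4853) + 44709) = √((750592/111 + 9771/4853) + 44709) = √(3643707557/538683 + 44709) = √(27727685804/538683) = 2*√3734108242989033/538683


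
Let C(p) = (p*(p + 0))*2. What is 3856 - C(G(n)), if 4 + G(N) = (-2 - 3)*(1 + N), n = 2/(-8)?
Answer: 29887/8 ≈ 3735.9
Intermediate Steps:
n = -¼ (n = 2*(-⅛) = -¼ ≈ -0.25000)
G(N) = -9 - 5*N (G(N) = -4 + (-2 - 3)*(1 + N) = -4 - 5*(1 + N) = -4 + (-5 - 5*N) = -9 - 5*N)
C(p) = 2*p² (C(p) = (p*p)*2 = p²*2 = 2*p²)
3856 - C(G(n)) = 3856 - 2*(-9 - 5*(-¼))² = 3856 - 2*(-9 + 5/4)² = 3856 - 2*(-31/4)² = 3856 - 2*961/16 = 3856 - 1*961/8 = 3856 - 961/8 = 29887/8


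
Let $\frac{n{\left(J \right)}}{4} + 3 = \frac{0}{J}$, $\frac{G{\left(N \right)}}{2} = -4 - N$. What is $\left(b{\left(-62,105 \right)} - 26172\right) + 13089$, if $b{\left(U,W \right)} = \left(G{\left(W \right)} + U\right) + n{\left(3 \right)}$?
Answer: $-13375$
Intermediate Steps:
$G{\left(N \right)} = -8 - 2 N$ ($G{\left(N \right)} = 2 \left(-4 - N\right) = -8 - 2 N$)
$n{\left(J \right)} = -12$ ($n{\left(J \right)} = -12 + 4 \frac{0}{J} = -12 + 4 \cdot 0 = -12 + 0 = -12$)
$b{\left(U,W \right)} = -20 + U - 2 W$ ($b{\left(U,W \right)} = \left(\left(-8 - 2 W\right) + U\right) - 12 = \left(-8 + U - 2 W\right) - 12 = -20 + U - 2 W$)
$\left(b{\left(-62,105 \right)} - 26172\right) + 13089 = \left(\left(-20 - 62 - 210\right) - 26172\right) + 13089 = \left(-292 - 26172\right) + 13089 = -26464 + 13089 = -13375$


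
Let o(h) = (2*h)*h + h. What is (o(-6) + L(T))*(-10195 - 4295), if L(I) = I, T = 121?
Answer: -2709630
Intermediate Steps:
o(h) = h + 2*h² (o(h) = 2*h² + h = h + 2*h²)
(o(-6) + L(T))*(-10195 - 4295) = (-6*(1 + 2*(-6)) + 121)*(-10195 - 4295) = (-6*(1 - 12) + 121)*(-14490) = (-6*(-11) + 121)*(-14490) = (66 + 121)*(-14490) = 187*(-14490) = -2709630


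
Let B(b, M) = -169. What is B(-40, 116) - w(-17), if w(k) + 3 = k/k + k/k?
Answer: -168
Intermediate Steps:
w(k) = -1 (w(k) = -3 + (k/k + k/k) = -3 + (1 + 1) = -3 + 2 = -1)
B(-40, 116) - w(-17) = -169 - 1*(-1) = -169 + 1 = -168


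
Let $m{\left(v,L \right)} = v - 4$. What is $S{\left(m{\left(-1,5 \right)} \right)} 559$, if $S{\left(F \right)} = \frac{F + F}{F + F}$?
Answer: $559$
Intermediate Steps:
$m{\left(v,L \right)} = -4 + v$ ($m{\left(v,L \right)} = v - 4 = -4 + v$)
$S{\left(F \right)} = 1$ ($S{\left(F \right)} = \frac{2 F}{2 F} = 2 F \frac{1}{2 F} = 1$)
$S{\left(m{\left(-1,5 \right)} \right)} 559 = 1 \cdot 559 = 559$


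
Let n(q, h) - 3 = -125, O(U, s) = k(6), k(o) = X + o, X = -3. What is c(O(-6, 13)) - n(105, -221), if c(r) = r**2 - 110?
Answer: 21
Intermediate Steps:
k(o) = -3 + o
O(U, s) = 3 (O(U, s) = -3 + 6 = 3)
n(q, h) = -122 (n(q, h) = 3 - 125 = -122)
c(r) = -110 + r**2
c(O(-6, 13)) - n(105, -221) = (-110 + 3**2) - 1*(-122) = (-110 + 9) + 122 = -101 + 122 = 21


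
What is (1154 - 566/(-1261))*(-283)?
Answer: -411980080/1261 ≈ -3.2671e+5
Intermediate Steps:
(1154 - 566/(-1261))*(-283) = (1154 - 566*(-1/1261))*(-283) = (1154 + 566/1261)*(-283) = (1455760/1261)*(-283) = -411980080/1261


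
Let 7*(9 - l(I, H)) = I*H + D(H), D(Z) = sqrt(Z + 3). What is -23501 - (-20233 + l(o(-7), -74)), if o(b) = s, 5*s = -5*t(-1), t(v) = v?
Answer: -23013/7 + I*sqrt(71)/7 ≈ -3287.6 + 1.2037*I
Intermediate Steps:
D(Z) = sqrt(3 + Z)
s = 1 (s = (-5*(-1))/5 = (1/5)*5 = 1)
o(b) = 1
l(I, H) = 9 - sqrt(3 + H)/7 - H*I/7 (l(I, H) = 9 - (I*H + sqrt(3 + H))/7 = 9 - (H*I + sqrt(3 + H))/7 = 9 - (sqrt(3 + H) + H*I)/7 = 9 + (-sqrt(3 + H)/7 - H*I/7) = 9 - sqrt(3 + H)/7 - H*I/7)
-23501 - (-20233 + l(o(-7), -74)) = -23501 - (-20233 + (9 - sqrt(3 - 74)/7 - 1/7*(-74)*1)) = -23501 - (-20233 + (9 - I*sqrt(71)/7 + 74/7)) = -23501 - (-20233 + (137/7 - I*sqrt(71)/7)) = -23501 - (-141494/7 - I*sqrt(71)/7) = -23501 + (141494/7 + I*sqrt(71)/7) = -23013/7 + I*sqrt(71)/7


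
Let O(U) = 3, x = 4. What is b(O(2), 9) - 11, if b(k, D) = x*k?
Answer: 1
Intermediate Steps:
b(k, D) = 4*k
b(O(2), 9) - 11 = 4*3 - 11 = 12 - 11 = 1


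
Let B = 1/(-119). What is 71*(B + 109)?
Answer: 920870/119 ≈ 7738.4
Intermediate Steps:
B = -1/119 ≈ -0.0084034
71*(B + 109) = 71*(-1/119 + 109) = 71*(12970/119) = 920870/119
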